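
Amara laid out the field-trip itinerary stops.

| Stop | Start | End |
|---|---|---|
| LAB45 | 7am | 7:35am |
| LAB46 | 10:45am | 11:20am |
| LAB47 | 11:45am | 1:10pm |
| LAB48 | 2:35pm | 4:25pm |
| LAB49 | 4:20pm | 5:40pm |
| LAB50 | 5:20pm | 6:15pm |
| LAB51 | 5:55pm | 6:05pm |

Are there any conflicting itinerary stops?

Sorted by start: LAB45, LAB46, LAB47, LAB48, LAB49, LAB50, LAB51.
LAB46 starts after LAB45 ends — done with LAB45.
LAB47 starts after LAB46 ends — done with LAB46.
LAB48 starts after LAB47 ends — done with LAB47.
LAB49 starts before LAB48 ends → LAB48 and LAB49 overlap.
That's a conflict, so the schedule is not conflict-free.

Yes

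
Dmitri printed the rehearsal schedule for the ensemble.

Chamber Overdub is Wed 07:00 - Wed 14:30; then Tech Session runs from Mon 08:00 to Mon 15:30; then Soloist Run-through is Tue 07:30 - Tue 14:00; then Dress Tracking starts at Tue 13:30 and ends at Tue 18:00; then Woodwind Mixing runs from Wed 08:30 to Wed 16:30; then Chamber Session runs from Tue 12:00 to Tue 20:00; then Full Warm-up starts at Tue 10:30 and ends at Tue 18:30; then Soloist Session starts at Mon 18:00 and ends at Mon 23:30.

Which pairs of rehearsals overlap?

Sorted by start: Tech Session, Soloist Session, Soloist Run-through, Full Warm-up, Chamber Session, Dress Tracking, Chamber Overdub, Woodwind Mixing.
Soloist Session starts after Tech Session ends, so Tech Session has no further overlaps.
Soloist Run-through starts after Soloist Session ends, so Soloist Session has no further overlaps.
Full Warm-up starts before Soloist Run-through ends → Soloist Run-through and Full Warm-up overlap.
Chamber Session starts before Soloist Run-through ends → Soloist Run-through and Chamber Session overlap.
Dress Tracking starts before Soloist Run-through ends → Soloist Run-through and Dress Tracking overlap.
Chamber Overdub starts after Soloist Run-through ends, so Soloist Run-through has no further overlaps.
Chamber Session starts before Full Warm-up ends → Full Warm-up and Chamber Session overlap.
Dress Tracking starts before Full Warm-up ends → Full Warm-up and Dress Tracking overlap.
Chamber Overdub starts after Full Warm-up ends, so Full Warm-up has no further overlaps.
Dress Tracking starts before Chamber Session ends → Chamber Session and Dress Tracking overlap.
Chamber Overdub starts after Chamber Session ends, so Chamber Session has no further overlaps.
Chamber Overdub starts after Dress Tracking ends, so Dress Tracking has no further overlaps.
Woodwind Mixing starts before Chamber Overdub ends → Chamber Overdub and Woodwind Mixing overlap.

Chamber Overdub & Woodwind Mixing, Chamber Session & Dress Tracking, Chamber Session & Full Warm-up, Chamber Session & Soloist Run-through, Dress Tracking & Full Warm-up, Dress Tracking & Soloist Run-through, Full Warm-up & Soloist Run-through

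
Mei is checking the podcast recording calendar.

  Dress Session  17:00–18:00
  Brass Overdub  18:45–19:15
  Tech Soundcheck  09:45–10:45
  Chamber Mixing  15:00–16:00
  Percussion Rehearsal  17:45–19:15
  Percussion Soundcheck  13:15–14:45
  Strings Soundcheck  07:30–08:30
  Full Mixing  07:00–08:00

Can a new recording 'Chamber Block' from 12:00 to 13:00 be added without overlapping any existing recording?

Yes — the slot is free

Full Mixing: ends 08:00 at or before Chamber Block starts 12:00 → clear.
Strings Soundcheck: ends 08:30 at or before Chamber Block starts 12:00 → clear.
Tech Soundcheck: ends 10:45 at or before Chamber Block starts 12:00 → clear.
Percussion Soundcheck: starts 13:15 at or after Chamber Block ends 13:00 → clear.
Chamber Mixing: starts 15:00 at or after Chamber Block ends 13:00 → clear.
Dress Session: starts 17:00 at or after Chamber Block ends 13:00 → clear.
Percussion Rehearsal: starts 17:45 at or after Chamber Block ends 13:00 → clear.
Brass Overdub: starts 18:45 at or after Chamber Block ends 13:00 → clear.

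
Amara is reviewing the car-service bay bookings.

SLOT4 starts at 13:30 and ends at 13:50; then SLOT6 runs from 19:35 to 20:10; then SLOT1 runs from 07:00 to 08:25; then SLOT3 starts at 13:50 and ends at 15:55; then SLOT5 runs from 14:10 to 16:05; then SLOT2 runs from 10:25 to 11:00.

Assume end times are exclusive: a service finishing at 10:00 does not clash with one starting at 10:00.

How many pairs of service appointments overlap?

Sorted by start: SLOT1, SLOT2, SLOT4, SLOT3, SLOT5, SLOT6.
SLOT2 starts after SLOT1 ends; SLOT1 is clear from here.
SLOT4 starts after SLOT2 ends; SLOT2 is clear from here.
SLOT3 starts exactly when SLOT4 ends (back-to-back, no overlap); SLOT4 is clear from here.
SLOT5 starts before SLOT3 ends → SLOT3 and SLOT5 overlap.
SLOT6 starts after SLOT3 ends.
SLOT6 starts after SLOT5 ends.
Overlapping pairs: SLOT3 & SLOT5 — 1 in total.

1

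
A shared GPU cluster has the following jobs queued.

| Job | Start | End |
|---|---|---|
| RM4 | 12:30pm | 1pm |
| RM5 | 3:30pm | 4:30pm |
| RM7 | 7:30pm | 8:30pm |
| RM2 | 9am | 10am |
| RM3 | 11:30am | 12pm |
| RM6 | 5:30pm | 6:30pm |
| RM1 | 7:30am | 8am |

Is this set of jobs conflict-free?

Yes

Sorted by start: RM1, RM2, RM3, RM4, RM5, RM6, RM7.
RM2 starts after RM1 ends, so nothing later overlaps RM1 either.
RM3 starts after RM2 ends, so nothing later overlaps RM2 either.
RM4 starts after RM3 ends, so nothing later overlaps RM3 either.
RM5 starts after RM4 ends, so nothing later overlaps RM4 either.
RM6 starts after RM5 ends, so nothing later overlaps RM5 either.
RM7 starts after RM6 ends.
Every pair is clear; the schedule has no overlaps.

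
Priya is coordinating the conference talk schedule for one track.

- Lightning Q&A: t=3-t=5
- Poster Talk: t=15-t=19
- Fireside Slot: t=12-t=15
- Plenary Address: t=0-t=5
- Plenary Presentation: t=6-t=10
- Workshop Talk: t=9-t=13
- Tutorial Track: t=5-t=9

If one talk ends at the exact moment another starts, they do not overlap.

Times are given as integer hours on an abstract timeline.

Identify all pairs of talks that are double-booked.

Fireside Slot & Workshop Talk, Lightning Q&A & Plenary Address, Plenary Presentation & Tutorial Track, Plenary Presentation & Workshop Talk

Two intervals overlap when each starts before the other ends.
Sorted by start: Plenary Address, Lightning Q&A, Tutorial Track, Plenary Presentation, Workshop Talk, Fireside Slot, Poster Talk.
Lightning Q&A starts before Plenary Address ends → Plenary Address and Lightning Q&A overlap.
Tutorial Track starts exactly when Plenary Address ends (back-to-back, no overlap); Plenary Address is clear from here.
Tutorial Track starts exactly when Lightning Q&A ends (back-to-back, no overlap); Lightning Q&A is clear from here.
Plenary Presentation starts before Tutorial Track ends → Tutorial Track and Plenary Presentation overlap.
Workshop Talk starts exactly when Tutorial Track ends (back-to-back, no overlap); Tutorial Track is clear from here.
Workshop Talk starts before Plenary Presentation ends → Plenary Presentation and Workshop Talk overlap.
Fireside Slot starts after Plenary Presentation ends; Plenary Presentation is clear from here.
Fireside Slot starts before Workshop Talk ends → Workshop Talk and Fireside Slot overlap.
Poster Talk starts after Workshop Talk ends.
Poster Talk starts exactly when Fireside Slot ends (back-to-back, no overlap).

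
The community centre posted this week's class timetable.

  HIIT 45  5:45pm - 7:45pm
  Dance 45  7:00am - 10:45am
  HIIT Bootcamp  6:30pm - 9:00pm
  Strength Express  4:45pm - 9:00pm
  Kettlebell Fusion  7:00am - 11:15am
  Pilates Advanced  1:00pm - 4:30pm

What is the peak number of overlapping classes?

3

Sweep the timeline, counting +1 at each start and −1 at each end (ends before starts at a tie):
7:00am start Dance 45 → 1
7:00am start Kettlebell Fusion → 2
10:45am end Dance 45 → 1
11:15am end Kettlebell Fusion → 0
1:00pm start Pilates Advanced → 1
4:30pm end Pilates Advanced → 0
4:45pm start Strength Express → 1
5:45pm start HIIT 45 → 2
6:30pm start HIIT Bootcamp → 3
7:45pm end HIIT 45 → 2
9:00pm end HIIT Bootcamp → 1
9:00pm end Strength Express → 0
Peak is 3, at 6:30pm (HIIT 45, HIIT Bootcamp, Strength Express).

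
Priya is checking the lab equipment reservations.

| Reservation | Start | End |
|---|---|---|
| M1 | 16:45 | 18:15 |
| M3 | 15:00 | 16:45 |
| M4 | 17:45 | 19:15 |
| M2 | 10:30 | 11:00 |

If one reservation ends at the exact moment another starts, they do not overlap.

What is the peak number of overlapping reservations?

2

Sweep the timeline, counting +1 at each start and −1 at each end (ends before starts at a tie):
10:30 start M2 → 1
11:00 end M2 → 0
15:00 start M3 → 1
16:45 end M3 → 0
16:45 start M1 → 1
17:45 start M4 → 2
18:15 end M1 → 1
19:15 end M4 → 0
Peak is 2, at 17:45 (M1, M4).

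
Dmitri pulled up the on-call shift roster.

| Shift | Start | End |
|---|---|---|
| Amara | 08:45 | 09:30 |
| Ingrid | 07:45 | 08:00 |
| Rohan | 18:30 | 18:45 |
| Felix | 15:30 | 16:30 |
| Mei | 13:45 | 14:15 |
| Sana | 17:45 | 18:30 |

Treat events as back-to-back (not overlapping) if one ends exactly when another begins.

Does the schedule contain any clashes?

No

Sorted by start: Ingrid, Amara, Mei, Felix, Sana, Rohan.
Amara starts after Ingrid ends, so nothing later overlaps Ingrid either.
Mei starts after Amara ends, so nothing later overlaps Amara either.
Felix starts after Mei ends, so nothing later overlaps Mei either.
Sana starts after Felix ends, so nothing later overlaps Felix either.
Rohan starts exactly when Sana ends (back-to-back, no overlap).
Every pair is clear; the schedule has no overlaps.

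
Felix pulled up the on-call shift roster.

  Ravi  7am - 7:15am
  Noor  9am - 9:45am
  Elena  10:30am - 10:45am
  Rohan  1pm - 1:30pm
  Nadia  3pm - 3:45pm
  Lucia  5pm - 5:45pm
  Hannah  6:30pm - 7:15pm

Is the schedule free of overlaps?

Sorted by start: Ravi, Noor, Elena, Rohan, Nadia, Lucia, Hannah.
Noor starts after Ravi ends, so Ravi has no further overlaps.
Elena starts after Noor ends, so Noor has no further overlaps.
Rohan starts after Elena ends, so Elena has no further overlaps.
Nadia starts after Rohan ends, so Rohan has no further overlaps.
Lucia starts after Nadia ends, so Nadia has no further overlaps.
Hannah starts after Lucia ends.
Every pair is clear; the schedule has no overlaps.

Yes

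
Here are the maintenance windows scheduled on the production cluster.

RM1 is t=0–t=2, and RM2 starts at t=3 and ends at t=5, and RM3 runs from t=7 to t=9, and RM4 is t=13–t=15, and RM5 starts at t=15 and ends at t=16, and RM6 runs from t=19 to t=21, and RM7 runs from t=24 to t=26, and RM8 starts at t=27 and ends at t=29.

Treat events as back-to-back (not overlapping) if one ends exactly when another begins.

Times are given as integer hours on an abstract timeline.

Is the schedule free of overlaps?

Yes

Two intervals overlap when each starts before the other ends.
Sorted by start: RM1, RM2, RM3, RM4, RM5, RM6, RM7, RM8.
RM2 starts after RM1 ends, so nothing later overlaps RM1 either.
RM3 starts after RM2 ends, so nothing later overlaps RM2 either.
RM4 starts after RM3 ends, so nothing later overlaps RM3 either.
RM5 starts exactly when RM4 ends (back-to-back, no overlap), so nothing later overlaps RM4 either.
RM6 starts after RM5 ends, so nothing later overlaps RM5 either.
RM7 starts after RM6 ends, so nothing later overlaps RM6 either.
RM8 starts after RM7 ends.
Every pair is clear; the schedule has no overlaps.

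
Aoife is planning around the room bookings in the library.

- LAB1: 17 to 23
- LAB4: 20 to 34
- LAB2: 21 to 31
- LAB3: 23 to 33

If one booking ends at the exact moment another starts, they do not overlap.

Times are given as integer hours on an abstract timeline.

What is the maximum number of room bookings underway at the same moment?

3

Sort all start/end points and keep a running count:
17 start LAB1 → 1
20 start LAB4 → 2
21 start LAB2 → 3
23 end LAB1 → 2
23 start LAB3 → 3
31 end LAB2 → 2
33 end LAB3 → 1
34 end LAB4 → 0
Peak is 3, at 21 (LAB1, LAB2, LAB4).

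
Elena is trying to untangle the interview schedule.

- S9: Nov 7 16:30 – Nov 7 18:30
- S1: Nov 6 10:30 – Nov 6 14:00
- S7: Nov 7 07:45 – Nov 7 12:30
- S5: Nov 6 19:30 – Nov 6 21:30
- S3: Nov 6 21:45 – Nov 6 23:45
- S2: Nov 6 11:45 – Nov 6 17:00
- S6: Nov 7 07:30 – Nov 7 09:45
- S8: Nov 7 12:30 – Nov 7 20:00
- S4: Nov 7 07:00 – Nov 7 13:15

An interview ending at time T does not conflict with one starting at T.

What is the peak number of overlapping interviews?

Sort all start/end points and keep a running count:
Nov 6 10:30 start S1 → 1
Nov 6 11:45 start S2 → 2
Nov 6 14:00 end S1 → 1
Nov 6 17:00 end S2 → 0
Nov 6 19:30 start S5 → 1
Nov 6 21:30 end S5 → 0
Nov 6 21:45 start S3 → 1
Nov 6 23:45 end S3 → 0
Nov 7 07:00 start S4 → 1
Nov 7 07:30 start S6 → 2
Nov 7 07:45 start S7 → 3
Nov 7 09:45 end S6 → 2
Nov 7 12:30 end S7 → 1
Nov 7 12:30 start S8 → 2
Nov 7 13:15 end S4 → 1
Nov 7 16:30 start S9 → 2
Nov 7 18:30 end S9 → 1
Nov 7 20:00 end S8 → 0
Peak is 3, at Nov 7 07:45 (S4, S6, S7).

3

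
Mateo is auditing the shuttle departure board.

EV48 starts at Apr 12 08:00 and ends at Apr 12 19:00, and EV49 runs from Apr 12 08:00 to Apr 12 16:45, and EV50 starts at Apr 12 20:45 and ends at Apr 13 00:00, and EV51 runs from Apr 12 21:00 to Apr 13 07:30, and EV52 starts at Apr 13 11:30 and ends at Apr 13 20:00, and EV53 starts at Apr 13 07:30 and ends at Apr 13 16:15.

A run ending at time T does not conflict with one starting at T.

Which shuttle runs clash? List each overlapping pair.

EV48 & EV49, EV50 & EV51, EV52 & EV53

Sorted by start: EV48, EV49, EV50, EV51, EV53, EV52.
EV49 starts before EV48 ends → EV48 and EV49 overlap.
EV50 starts after EV48 ends — done with EV48.
EV50 starts after EV49 ends — done with EV49.
EV51 starts before EV50 ends → EV50 and EV51 overlap.
EV53 starts after EV50 ends — done with EV50.
EV53 starts exactly when EV51 ends (back-to-back, no overlap) — done with EV51.
EV52 starts before EV53 ends → EV53 and EV52 overlap.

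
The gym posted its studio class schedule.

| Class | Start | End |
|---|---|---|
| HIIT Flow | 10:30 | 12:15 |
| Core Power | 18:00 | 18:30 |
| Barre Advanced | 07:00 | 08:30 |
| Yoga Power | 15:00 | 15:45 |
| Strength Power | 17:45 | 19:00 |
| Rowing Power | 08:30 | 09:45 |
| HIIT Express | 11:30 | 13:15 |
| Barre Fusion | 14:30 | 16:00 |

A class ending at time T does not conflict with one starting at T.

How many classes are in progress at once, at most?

2

Sweep the timeline, counting +1 at each start and −1 at each end (ends before starts at a tie):
07:00 start Barre Advanced → 1
08:30 end Barre Advanced → 0
08:30 start Rowing Power → 1
09:45 end Rowing Power → 0
10:30 start HIIT Flow → 1
11:30 start HIIT Express → 2
12:15 end HIIT Flow → 1
13:15 end HIIT Express → 0
14:30 start Barre Fusion → 1
15:00 start Yoga Power → 2
15:45 end Yoga Power → 1
16:00 end Barre Fusion → 0
17:45 start Strength Power → 1
18:00 start Core Power → 2
18:30 end Core Power → 1
19:00 end Strength Power → 0
Peak is 2, at 11:30 (HIIT Express, HIIT Flow).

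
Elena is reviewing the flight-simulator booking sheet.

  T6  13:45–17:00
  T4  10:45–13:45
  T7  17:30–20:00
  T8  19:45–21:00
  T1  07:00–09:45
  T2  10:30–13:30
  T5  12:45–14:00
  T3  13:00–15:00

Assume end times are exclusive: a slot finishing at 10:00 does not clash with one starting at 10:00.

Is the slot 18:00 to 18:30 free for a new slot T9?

T1: ends 09:45 at or before T9 starts 18:00 → clear.
T2: ends 13:30 at or before T9 starts 18:00 → clear.
T4: ends 13:45 at or before T9 starts 18:00 → clear.
T5: ends 14:00 at or before T9 starts 18:00 → clear.
T3: ends 15:00 at or before T9 starts 18:00 → clear.
T6: ends 17:00 at or before T9 starts 18:00 → clear.
T7: starts 17:30 before T9 ends 18:30, and ends 20:00 after T9 starts 18:00 → overlap.
T8: starts 19:45 at or after T9 ends 18:30 → clear.
T9 overlaps T7.

No — it overlaps T7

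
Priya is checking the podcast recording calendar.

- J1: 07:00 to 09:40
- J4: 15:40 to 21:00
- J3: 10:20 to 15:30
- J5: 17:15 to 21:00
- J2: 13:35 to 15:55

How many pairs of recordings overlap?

Sorted by start: J1, J3, J2, J4, J5.
J3 starts after J1 ends, so nothing later overlaps J1 either.
J2 starts before J3 ends → J3 and J2 overlap.
J4 starts after J3 ends, so nothing later overlaps J3 either.
J4 starts before J2 ends → J2 and J4 overlap.
J5 starts after J2 ends.
J5 starts before J4 ends → J4 and J5 overlap.
Overlapping pairs: J2 & J3, J2 & J4, J4 & J5 — 3 in total.

3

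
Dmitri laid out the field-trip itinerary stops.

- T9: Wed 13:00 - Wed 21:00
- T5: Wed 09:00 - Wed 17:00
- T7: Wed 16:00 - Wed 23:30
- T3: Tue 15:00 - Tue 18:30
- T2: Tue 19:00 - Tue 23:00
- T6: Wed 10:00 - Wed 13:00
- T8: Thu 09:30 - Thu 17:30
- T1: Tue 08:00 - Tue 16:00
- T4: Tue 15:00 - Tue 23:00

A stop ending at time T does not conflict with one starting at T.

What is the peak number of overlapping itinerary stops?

3

Walk through starts and ends in time order (an end at T is processed before a start at T):
Tue 08:00 start T1 → 1
Tue 15:00 start T3 → 2
Tue 15:00 start T4 → 3
Tue 16:00 end T1 → 2
Tue 18:30 end T3 → 1
Tue 19:00 start T2 → 2
Tue 23:00 end T2 → 1
Tue 23:00 end T4 → 0
Wed 09:00 start T5 → 1
Wed 10:00 start T6 → 2
Wed 13:00 end T6 → 1
Wed 13:00 start T9 → 2
Wed 16:00 start T7 → 3
Wed 17:00 end T5 → 2
Wed 21:00 end T9 → 1
Wed 23:30 end T7 → 0
Thu 09:30 start T8 → 1
Thu 17:30 end T8 → 0
Peak is 3, at Tue 15:00 (T1, T3, T4).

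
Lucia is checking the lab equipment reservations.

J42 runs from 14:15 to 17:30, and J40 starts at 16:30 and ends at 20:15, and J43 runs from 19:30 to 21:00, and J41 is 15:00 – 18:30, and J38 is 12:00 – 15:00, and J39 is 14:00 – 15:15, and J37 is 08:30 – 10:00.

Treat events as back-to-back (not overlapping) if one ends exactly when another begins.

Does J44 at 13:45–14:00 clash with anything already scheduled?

Yes — it overlaps J38

J37: ends 10:00 at or before J44 starts 13:45 → clear.
J38: starts 12:00 before J44 ends 14:00, and ends 15:00 after J44 starts 13:45 → overlap.
J39: starts 14:00 at or after J44 ends 14:00 → clear.
J42: starts 14:15 at or after J44 ends 14:00 → clear.
J41: starts 15:00 at or after J44 ends 14:00 → clear.
J40: starts 16:30 at or after J44 ends 14:00 → clear.
J43: starts 19:30 at or after J44 ends 14:00 → clear.
J44 overlaps J38.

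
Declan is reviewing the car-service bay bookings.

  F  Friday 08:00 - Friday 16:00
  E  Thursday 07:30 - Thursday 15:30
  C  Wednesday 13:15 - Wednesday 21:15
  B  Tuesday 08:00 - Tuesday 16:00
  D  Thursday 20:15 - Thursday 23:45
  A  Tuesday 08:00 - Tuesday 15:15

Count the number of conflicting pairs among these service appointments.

Sorted by start: A, B, C, E, D, F.
B starts before A ends → A and B overlap.
C starts after A ends, so A has no further overlaps.
C starts after B ends, so B has no further overlaps.
E starts after C ends, so C has no further overlaps.
D starts after E ends, so E has no further overlaps.
F starts after D ends.
Overlapping pairs: A & B — 1 in total.

1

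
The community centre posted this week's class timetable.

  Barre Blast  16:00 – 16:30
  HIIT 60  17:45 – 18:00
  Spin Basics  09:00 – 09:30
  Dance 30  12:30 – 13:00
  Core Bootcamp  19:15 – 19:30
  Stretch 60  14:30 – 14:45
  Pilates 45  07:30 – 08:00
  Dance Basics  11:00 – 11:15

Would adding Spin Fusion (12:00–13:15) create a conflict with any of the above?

Pilates 45: ends 08:00 at or before Spin Fusion starts 12:00 → clear.
Spin Basics: ends 09:30 at or before Spin Fusion starts 12:00 → clear.
Dance Basics: ends 11:15 at or before Spin Fusion starts 12:00 → clear.
Dance 30: starts 12:30 before Spin Fusion ends 13:15, and ends 13:00 after Spin Fusion starts 12:00 → overlap.
Stretch 60: starts 14:30 at or after Spin Fusion ends 13:15 → clear.
Barre Blast: starts 16:00 at or after Spin Fusion ends 13:15 → clear.
HIIT 60: starts 17:45 at or after Spin Fusion ends 13:15 → clear.
Core Bootcamp: starts 19:15 at or after Spin Fusion ends 13:15 → clear.
Spin Fusion overlaps Dance 30.

Yes — it overlaps Dance 30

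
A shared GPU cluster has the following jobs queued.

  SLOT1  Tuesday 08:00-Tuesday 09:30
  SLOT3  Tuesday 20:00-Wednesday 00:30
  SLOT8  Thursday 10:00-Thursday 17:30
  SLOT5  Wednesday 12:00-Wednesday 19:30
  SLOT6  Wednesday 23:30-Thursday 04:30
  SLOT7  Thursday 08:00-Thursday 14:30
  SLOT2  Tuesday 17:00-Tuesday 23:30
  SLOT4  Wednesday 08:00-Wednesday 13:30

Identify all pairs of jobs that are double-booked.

SLOT2 & SLOT3, SLOT4 & SLOT5, SLOT7 & SLOT8

Check each pair: they overlap iff neither finishes before the other starts.
Sorted by start: SLOT1, SLOT2, SLOT3, SLOT4, SLOT5, SLOT6, SLOT7, SLOT8.
SLOT2 starts after SLOT1 ends, so SLOT1 has no further overlaps.
SLOT3 starts before SLOT2 ends → SLOT2 and SLOT3 overlap.
SLOT4 starts after SLOT2 ends, so SLOT2 has no further overlaps.
SLOT4 starts after SLOT3 ends, so SLOT3 has no further overlaps.
SLOT5 starts before SLOT4 ends → SLOT4 and SLOT5 overlap.
SLOT6 starts after SLOT4 ends, so SLOT4 has no further overlaps.
SLOT6 starts after SLOT5 ends, so SLOT5 has no further overlaps.
SLOT7 starts after SLOT6 ends, so SLOT6 has no further overlaps.
SLOT8 starts before SLOT7 ends → SLOT7 and SLOT8 overlap.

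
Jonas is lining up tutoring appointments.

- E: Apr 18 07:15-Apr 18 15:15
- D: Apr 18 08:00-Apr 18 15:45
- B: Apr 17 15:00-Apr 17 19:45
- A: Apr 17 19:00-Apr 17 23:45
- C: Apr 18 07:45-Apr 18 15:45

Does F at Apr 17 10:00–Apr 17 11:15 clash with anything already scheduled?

No — it doesn't clash with anything

B: starts Apr 17 15:00 at or after F ends Apr 17 11:15 → clear.
A: starts Apr 17 19:00 at or after F ends Apr 17 11:15 → clear.
E: starts Apr 18 07:15 at or after F ends Apr 17 11:15 → clear.
C: starts Apr 18 07:45 at or after F ends Apr 17 11:15 → clear.
D: starts Apr 18 08:00 at or after F ends Apr 17 11:15 → clear.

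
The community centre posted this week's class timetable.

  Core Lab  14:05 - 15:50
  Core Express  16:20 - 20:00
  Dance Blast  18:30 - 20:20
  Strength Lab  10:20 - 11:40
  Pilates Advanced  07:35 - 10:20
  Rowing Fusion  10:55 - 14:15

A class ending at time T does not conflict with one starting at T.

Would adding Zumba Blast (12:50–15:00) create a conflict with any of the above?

Yes — it overlaps Core Lab, Rowing Fusion

Pilates Advanced: ends 10:20 at or before Zumba Blast starts 12:50 → clear.
Strength Lab: ends 11:40 at or before Zumba Blast starts 12:50 → clear.
Rowing Fusion: starts 10:55 before Zumba Blast ends 15:00, and ends 14:15 after Zumba Blast starts 12:50 → overlap.
Core Lab: starts 14:05 before Zumba Blast ends 15:00, and ends 15:50 after Zumba Blast starts 12:50 → overlap.
Core Express: starts 16:20 at or after Zumba Blast ends 15:00 → clear.
Dance Blast: starts 18:30 at or after Zumba Blast ends 15:00 → clear.
Zumba Blast overlaps Core Lab, Rowing Fusion.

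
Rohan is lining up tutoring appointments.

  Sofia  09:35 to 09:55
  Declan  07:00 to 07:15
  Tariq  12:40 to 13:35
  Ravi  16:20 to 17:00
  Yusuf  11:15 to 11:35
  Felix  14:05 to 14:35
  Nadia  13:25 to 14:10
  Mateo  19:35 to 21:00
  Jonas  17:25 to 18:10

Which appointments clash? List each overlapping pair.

Check each pair: they overlap iff neither finishes before the other starts.
Sorted by start: Declan, Sofia, Yusuf, Tariq, Nadia, Felix, Ravi, Jonas, Mateo.
Sofia starts after Declan ends — done with Declan.
Yusuf starts after Sofia ends — done with Sofia.
Tariq starts after Yusuf ends — done with Yusuf.
Nadia starts before Tariq ends → Tariq and Nadia overlap.
Felix starts after Tariq ends — done with Tariq.
Felix starts before Nadia ends → Nadia and Felix overlap.
Ravi starts after Nadia ends — done with Nadia.
Ravi starts after Felix ends — done with Felix.
Jonas starts after Ravi ends — done with Ravi.
Mateo starts after Jonas ends.

Felix & Nadia, Nadia & Tariq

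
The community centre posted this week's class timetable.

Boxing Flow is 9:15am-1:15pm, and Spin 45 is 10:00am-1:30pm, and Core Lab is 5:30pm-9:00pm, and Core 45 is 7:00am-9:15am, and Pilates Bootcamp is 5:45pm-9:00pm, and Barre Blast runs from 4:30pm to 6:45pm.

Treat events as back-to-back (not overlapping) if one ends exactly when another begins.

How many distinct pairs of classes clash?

Check each pair: they overlap iff neither finishes before the other starts.
Sorted by start: Core 45, Boxing Flow, Spin 45, Barre Blast, Core Lab, Pilates Bootcamp.
Boxing Flow starts exactly when Core 45 ends (back-to-back, no overlap); Core 45 is clear from here.
Spin 45 starts before Boxing Flow ends → Boxing Flow and Spin 45 overlap.
Barre Blast starts after Boxing Flow ends; Boxing Flow is clear from here.
Barre Blast starts after Spin 45 ends; Spin 45 is clear from here.
Core Lab starts before Barre Blast ends → Barre Blast and Core Lab overlap.
Pilates Bootcamp starts before Barre Blast ends → Barre Blast and Pilates Bootcamp overlap.
Pilates Bootcamp starts before Core Lab ends → Core Lab and Pilates Bootcamp overlap.
Overlapping pairs: Barre Blast & Core Lab, Barre Blast & Pilates Bootcamp, Boxing Flow & Spin 45, Core Lab & Pilates Bootcamp — 4 in total.

4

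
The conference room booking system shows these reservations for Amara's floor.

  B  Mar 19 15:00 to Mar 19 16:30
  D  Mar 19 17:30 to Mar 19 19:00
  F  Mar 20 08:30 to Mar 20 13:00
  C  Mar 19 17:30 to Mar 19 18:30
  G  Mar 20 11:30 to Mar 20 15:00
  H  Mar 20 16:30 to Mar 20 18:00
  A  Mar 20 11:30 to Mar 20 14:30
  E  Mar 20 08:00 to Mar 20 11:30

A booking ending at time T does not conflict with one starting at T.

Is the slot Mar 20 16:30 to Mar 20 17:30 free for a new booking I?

B: ends Mar 19 16:30 at or before I starts Mar 20 16:30 → clear.
C: ends Mar 19 18:30 at or before I starts Mar 20 16:30 → clear.
D: ends Mar 19 19:00 at or before I starts Mar 20 16:30 → clear.
E: ends Mar 20 11:30 at or before I starts Mar 20 16:30 → clear.
F: ends Mar 20 13:00 at or before I starts Mar 20 16:30 → clear.
A: ends Mar 20 14:30 at or before I starts Mar 20 16:30 → clear.
G: ends Mar 20 15:00 at or before I starts Mar 20 16:30 → clear.
H: starts Mar 20 16:30 before I ends Mar 20 17:30, and ends Mar 20 18:00 after I starts Mar 20 16:30 → overlap.
I overlaps H.

No — it overlaps H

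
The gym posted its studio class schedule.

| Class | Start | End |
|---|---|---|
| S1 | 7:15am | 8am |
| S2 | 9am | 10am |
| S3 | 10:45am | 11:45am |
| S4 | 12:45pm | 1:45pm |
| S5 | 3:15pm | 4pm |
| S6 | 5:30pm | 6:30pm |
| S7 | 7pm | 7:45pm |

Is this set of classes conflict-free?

Yes

Two intervals overlap when each starts before the other ends.
Sorted by start: S1, S2, S3, S4, S5, S6, S7.
S2 starts after S1 ends, so S1 has no further overlaps.
S3 starts after S2 ends, so S2 has no further overlaps.
S4 starts after S3 ends, so S3 has no further overlaps.
S5 starts after S4 ends, so S4 has no further overlaps.
S6 starts after S5 ends, so S5 has no further overlaps.
S7 starts after S6 ends.
Every pair is clear; the schedule has no overlaps.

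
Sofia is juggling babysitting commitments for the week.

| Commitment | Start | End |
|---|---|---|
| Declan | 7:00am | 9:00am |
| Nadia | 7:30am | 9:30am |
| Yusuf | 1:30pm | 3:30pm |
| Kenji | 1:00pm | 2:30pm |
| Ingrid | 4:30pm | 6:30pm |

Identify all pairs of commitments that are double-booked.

Declan & Nadia, Kenji & Yusuf

Sorted by start: Declan, Nadia, Kenji, Yusuf, Ingrid.
Nadia starts before Declan ends → Declan and Nadia overlap.
Kenji starts after Declan ends, so nothing later overlaps Declan either.
Kenji starts after Nadia ends, so nothing later overlaps Nadia either.
Yusuf starts before Kenji ends → Kenji and Yusuf overlap.
Ingrid starts after Kenji ends.
Ingrid starts after Yusuf ends.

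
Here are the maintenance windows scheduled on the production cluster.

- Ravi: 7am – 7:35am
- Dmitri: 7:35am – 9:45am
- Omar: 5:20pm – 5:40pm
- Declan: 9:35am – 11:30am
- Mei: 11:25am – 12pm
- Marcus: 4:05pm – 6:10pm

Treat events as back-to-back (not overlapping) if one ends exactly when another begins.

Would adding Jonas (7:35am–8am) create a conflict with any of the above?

Yes — it overlaps Dmitri

Ravi: ends 7:35am at or before Jonas starts 7:35am → clear.
Dmitri: starts 7:35am before Jonas ends 8am, and ends 9:45am after Jonas starts 7:35am → overlap.
Declan: starts 9:35am at or after Jonas ends 8am → clear.
Mei: starts 11:25am at or after Jonas ends 8am → clear.
Marcus: starts 4:05pm at or after Jonas ends 8am → clear.
Omar: starts 5:20pm at or after Jonas ends 8am → clear.
Jonas overlaps Dmitri.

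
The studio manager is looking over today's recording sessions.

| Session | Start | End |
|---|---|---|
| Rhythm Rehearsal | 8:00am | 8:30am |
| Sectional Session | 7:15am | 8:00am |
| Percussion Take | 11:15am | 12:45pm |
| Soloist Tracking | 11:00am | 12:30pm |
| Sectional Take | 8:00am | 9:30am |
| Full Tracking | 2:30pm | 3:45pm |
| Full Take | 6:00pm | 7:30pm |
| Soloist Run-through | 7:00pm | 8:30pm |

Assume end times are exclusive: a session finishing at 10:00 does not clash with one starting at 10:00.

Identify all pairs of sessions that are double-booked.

Full Take & Soloist Run-through, Percussion Take & Soloist Tracking, Rhythm Rehearsal & Sectional Take

Two intervals overlap when each starts before the other ends.
Sorted by start: Sectional Session, Rhythm Rehearsal, Sectional Take, Soloist Tracking, Percussion Take, Full Tracking, Full Take, Soloist Run-through.
Rhythm Rehearsal starts exactly when Sectional Session ends (back-to-back, no overlap), so Sectional Session has no further overlaps.
Sectional Take starts before Rhythm Rehearsal ends → Rhythm Rehearsal and Sectional Take overlap.
Soloist Tracking starts after Rhythm Rehearsal ends, so Rhythm Rehearsal has no further overlaps.
Soloist Tracking starts after Sectional Take ends, so Sectional Take has no further overlaps.
Percussion Take starts before Soloist Tracking ends → Soloist Tracking and Percussion Take overlap.
Full Tracking starts after Soloist Tracking ends, so Soloist Tracking has no further overlaps.
Full Tracking starts after Percussion Take ends, so Percussion Take has no further overlaps.
Full Take starts after Full Tracking ends, so Full Tracking has no further overlaps.
Soloist Run-through starts before Full Take ends → Full Take and Soloist Run-through overlap.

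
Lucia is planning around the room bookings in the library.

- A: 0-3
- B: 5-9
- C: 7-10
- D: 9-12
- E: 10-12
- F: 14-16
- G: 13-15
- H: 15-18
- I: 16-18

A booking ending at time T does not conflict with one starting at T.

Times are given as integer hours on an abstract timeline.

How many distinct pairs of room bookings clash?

Sorted by start: A, B, C, D, E, G, F, H, I.
B starts after A ends — done with A.
C starts before B ends → B and C overlap.
D starts exactly when B ends (back-to-back, no overlap) — done with B.
D starts before C ends → C and D overlap.
E starts exactly when C ends (back-to-back, no overlap) — done with C.
E starts before D ends → D and E overlap.
G starts after D ends — done with D.
G starts after E ends — done with E.
F starts before G ends → G and F overlap.
H starts exactly when G ends (back-to-back, no overlap) — done with G.
H starts before F ends → F and H overlap.
I starts exactly when F ends (back-to-back, no overlap).
I starts before H ends → H and I overlap.
Overlapping pairs: B & C, C & D, D & E, F & G, F & H, H & I — 6 in total.

6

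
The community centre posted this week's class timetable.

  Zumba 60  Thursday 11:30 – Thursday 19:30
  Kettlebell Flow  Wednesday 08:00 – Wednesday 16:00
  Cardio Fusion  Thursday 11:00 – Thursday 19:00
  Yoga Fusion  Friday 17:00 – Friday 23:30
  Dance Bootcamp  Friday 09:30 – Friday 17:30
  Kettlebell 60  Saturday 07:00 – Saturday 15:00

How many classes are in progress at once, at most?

2

Sort all start/end points and keep a running count:
Wednesday 08:00 start Kettlebell Flow → 1
Wednesday 16:00 end Kettlebell Flow → 0
Thursday 11:00 start Cardio Fusion → 1
Thursday 11:30 start Zumba 60 → 2
Thursday 19:00 end Cardio Fusion → 1
Thursday 19:30 end Zumba 60 → 0
Friday 09:30 start Dance Bootcamp → 1
Friday 17:00 start Yoga Fusion → 2
Friday 17:30 end Dance Bootcamp → 1
Friday 23:30 end Yoga Fusion → 0
Saturday 07:00 start Kettlebell 60 → 1
Saturday 15:00 end Kettlebell 60 → 0
Peak is 2, at Thursday 11:30 (Cardio Fusion, Zumba 60).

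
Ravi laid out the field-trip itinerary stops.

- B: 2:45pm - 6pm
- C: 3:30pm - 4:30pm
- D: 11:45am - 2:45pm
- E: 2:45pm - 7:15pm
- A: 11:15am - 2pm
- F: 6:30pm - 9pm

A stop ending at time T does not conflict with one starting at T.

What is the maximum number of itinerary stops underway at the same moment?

3

Walk through starts and ends in time order (an end at T is processed before a start at T):
11:15am start A → 1
11:45am start D → 2
2pm end A → 1
2:45pm end D → 0
2:45pm start B → 1
2:45pm start E → 2
3:30pm start C → 3
4:30pm end C → 2
6pm end B → 1
6:30pm start F → 2
7:15pm end E → 1
9pm end F → 0
Peak is 3, at 3:30pm (B, C, E).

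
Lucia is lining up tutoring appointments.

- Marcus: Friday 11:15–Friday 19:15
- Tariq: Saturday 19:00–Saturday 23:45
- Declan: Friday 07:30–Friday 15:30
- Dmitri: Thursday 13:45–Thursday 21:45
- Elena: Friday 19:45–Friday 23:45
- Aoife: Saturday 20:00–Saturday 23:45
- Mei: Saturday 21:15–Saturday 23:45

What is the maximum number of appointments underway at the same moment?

3

Walk through starts and ends in time order (an end at T is processed before a start at T):
Thursday 13:45 start Dmitri → 1
Thursday 21:45 end Dmitri → 0
Friday 07:30 start Declan → 1
Friday 11:15 start Marcus → 2
Friday 15:30 end Declan → 1
Friday 19:15 end Marcus → 0
Friday 19:45 start Elena → 1
Friday 23:45 end Elena → 0
Saturday 19:00 start Tariq → 1
Saturday 20:00 start Aoife → 2
Saturday 21:15 start Mei → 3
Saturday 23:45 end Aoife → 2
Saturday 23:45 end Mei → 1
Saturday 23:45 end Tariq → 0
Peak is 3, at Saturday 21:15 (Aoife, Mei, Tariq).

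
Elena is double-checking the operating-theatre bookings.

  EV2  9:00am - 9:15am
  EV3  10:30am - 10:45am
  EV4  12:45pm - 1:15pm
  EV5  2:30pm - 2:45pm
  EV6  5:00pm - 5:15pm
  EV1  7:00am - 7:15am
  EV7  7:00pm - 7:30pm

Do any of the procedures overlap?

Sorted by start: EV1, EV2, EV3, EV4, EV5, EV6, EV7.
EV2 starts after EV1 ends, so nothing later overlaps EV1 either.
EV3 starts after EV2 ends, so nothing later overlaps EV2 either.
EV4 starts after EV3 ends, so nothing later overlaps EV3 either.
EV5 starts after EV4 ends, so nothing later overlaps EV4 either.
EV6 starts after EV5 ends, so nothing later overlaps EV5 either.
EV7 starts after EV6 ends.
Every pair is clear; the schedule has no overlaps.

No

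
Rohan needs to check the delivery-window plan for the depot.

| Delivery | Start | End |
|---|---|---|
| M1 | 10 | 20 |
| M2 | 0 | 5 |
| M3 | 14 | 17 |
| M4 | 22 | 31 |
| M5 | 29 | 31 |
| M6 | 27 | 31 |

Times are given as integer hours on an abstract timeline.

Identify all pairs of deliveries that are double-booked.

M1 & M3, M4 & M5, M4 & M6, M5 & M6

Sorted by start: M2, M1, M3, M4, M6, M5.
M1 starts after M2 ends, so M2 has no further overlaps.
M3 starts before M1 ends → M1 and M3 overlap.
M4 starts after M1 ends, so M1 has no further overlaps.
M4 starts after M3 ends, so M3 has no further overlaps.
M6 starts before M4 ends → M4 and M6 overlap.
M5 starts before M4 ends → M4 and M5 overlap.
M5 starts before M6 ends → M6 and M5 overlap.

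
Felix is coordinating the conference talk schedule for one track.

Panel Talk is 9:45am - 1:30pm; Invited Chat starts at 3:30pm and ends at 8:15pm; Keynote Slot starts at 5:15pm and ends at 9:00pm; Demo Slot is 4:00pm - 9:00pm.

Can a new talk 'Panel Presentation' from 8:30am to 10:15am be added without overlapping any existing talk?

Panel Talk: starts 9:45am before Panel Presentation ends 10:15am, and ends 1:30pm after Panel Presentation starts 8:30am → overlap.
Invited Chat: starts 3:30pm at or after Panel Presentation ends 10:15am → clear.
Demo Slot: starts 4:00pm at or after Panel Presentation ends 10:15am → clear.
Keynote Slot: starts 5:15pm at or after Panel Presentation ends 10:15am → clear.
Panel Presentation overlaps Panel Talk.

No — it overlaps Panel Talk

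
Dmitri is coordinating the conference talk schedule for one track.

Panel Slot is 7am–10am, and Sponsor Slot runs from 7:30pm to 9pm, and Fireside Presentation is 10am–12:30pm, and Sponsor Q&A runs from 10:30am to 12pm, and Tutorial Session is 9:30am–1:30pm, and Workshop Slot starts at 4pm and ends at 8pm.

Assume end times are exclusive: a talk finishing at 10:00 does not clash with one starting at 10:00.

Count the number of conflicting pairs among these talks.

Sorted by start: Panel Slot, Tutorial Session, Fireside Presentation, Sponsor Q&A, Workshop Slot, Sponsor Slot.
Tutorial Session starts before Panel Slot ends → Panel Slot and Tutorial Session overlap.
Fireside Presentation starts exactly when Panel Slot ends (back-to-back, no overlap), so nothing later overlaps Panel Slot either.
Fireside Presentation starts before Tutorial Session ends → Tutorial Session and Fireside Presentation overlap.
Sponsor Q&A starts before Tutorial Session ends → Tutorial Session and Sponsor Q&A overlap.
Workshop Slot starts after Tutorial Session ends, so nothing later overlaps Tutorial Session either.
Sponsor Q&A starts before Fireside Presentation ends → Fireside Presentation and Sponsor Q&A overlap.
Workshop Slot starts after Fireside Presentation ends, so nothing later overlaps Fireside Presentation either.
Workshop Slot starts after Sponsor Q&A ends, so nothing later overlaps Sponsor Q&A either.
Sponsor Slot starts before Workshop Slot ends → Workshop Slot and Sponsor Slot overlap.
Overlapping pairs: Fireside Presentation & Sponsor Q&A, Fireside Presentation & Tutorial Session, Panel Slot & Tutorial Session, Sponsor Q&A & Tutorial Session, Sponsor Slot & Workshop Slot — 5 in total.

5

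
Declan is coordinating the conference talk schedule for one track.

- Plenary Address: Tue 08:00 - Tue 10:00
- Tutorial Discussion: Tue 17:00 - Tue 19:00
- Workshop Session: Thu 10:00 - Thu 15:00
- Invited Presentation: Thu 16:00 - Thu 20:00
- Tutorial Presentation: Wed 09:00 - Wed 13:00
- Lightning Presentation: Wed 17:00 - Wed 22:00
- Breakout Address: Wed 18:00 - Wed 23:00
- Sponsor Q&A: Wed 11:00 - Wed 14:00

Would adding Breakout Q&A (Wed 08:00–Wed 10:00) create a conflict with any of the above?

Plenary Address: ends Tue 10:00 at or before Breakout Q&A starts Wed 08:00 → clear.
Tutorial Discussion: ends Tue 19:00 at or before Breakout Q&A starts Wed 08:00 → clear.
Tutorial Presentation: starts Wed 09:00 before Breakout Q&A ends Wed 10:00, and ends Wed 13:00 after Breakout Q&A starts Wed 08:00 → overlap.
Sponsor Q&A: starts Wed 11:00 at or after Breakout Q&A ends Wed 10:00 → clear.
Lightning Presentation: starts Wed 17:00 at or after Breakout Q&A ends Wed 10:00 → clear.
Breakout Address: starts Wed 18:00 at or after Breakout Q&A ends Wed 10:00 → clear.
Workshop Session: starts Thu 10:00 at or after Breakout Q&A ends Wed 10:00 → clear.
Invited Presentation: starts Thu 16:00 at or after Breakout Q&A ends Wed 10:00 → clear.
Breakout Q&A overlaps Tutorial Presentation.

Yes — it overlaps Tutorial Presentation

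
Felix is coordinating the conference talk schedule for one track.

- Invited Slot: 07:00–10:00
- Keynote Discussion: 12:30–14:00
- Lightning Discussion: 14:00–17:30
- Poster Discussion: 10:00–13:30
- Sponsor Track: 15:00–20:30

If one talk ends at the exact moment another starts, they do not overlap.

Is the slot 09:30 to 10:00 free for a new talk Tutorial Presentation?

Invited Slot: starts 07:00 before Tutorial Presentation ends 10:00, and ends 10:00 after Tutorial Presentation starts 09:30 → overlap.
Poster Discussion: starts 10:00 at or after Tutorial Presentation ends 10:00 → clear.
Keynote Discussion: starts 12:30 at or after Tutorial Presentation ends 10:00 → clear.
Lightning Discussion: starts 14:00 at or after Tutorial Presentation ends 10:00 → clear.
Sponsor Track: starts 15:00 at or after Tutorial Presentation ends 10:00 → clear.
Tutorial Presentation overlaps Invited Slot.

No — it overlaps Invited Slot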